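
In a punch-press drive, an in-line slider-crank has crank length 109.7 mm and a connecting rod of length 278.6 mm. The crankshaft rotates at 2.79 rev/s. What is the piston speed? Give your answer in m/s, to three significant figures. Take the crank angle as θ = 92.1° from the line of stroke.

ω = 2π·2.79 = 17.53 rad/s
For an in-line slider-crank, x = r cosθ + √(L² − r² sin²θ), so v = −rω sinθ·[1 + r cosθ/√(L² − r² sin²θ)].
With r = 0.1097 m, L = 0.2786 m, θ = 92.1°: √(L² − r² sin²θ) = 0.25613 m.
v = −0.1097·17.53·0.99933·[1 + 0.1097·-0.03664/0.25613] = -1.8916 m/s.
|v| = 1.8916 m/s.

1.89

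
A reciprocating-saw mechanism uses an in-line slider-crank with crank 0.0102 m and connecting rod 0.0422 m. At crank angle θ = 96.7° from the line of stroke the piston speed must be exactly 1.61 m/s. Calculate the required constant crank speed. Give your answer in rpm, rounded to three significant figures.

1560

For an in-line slider-crank, |v_piston| = rω|sinθ|·[1 + r cosθ/√(L² − r² sin²θ)].
With r = 0.0102 m, L = 0.0422 m, θ = 96.7°: the bracketed kinematic factor |dx/dθ| = 0.0098361 m.
ω = v/|dx/dθ| = 1.61/0.0098361 = 163.68 rad/s.
N = 60ω/(2π) = 1563.1 rpm.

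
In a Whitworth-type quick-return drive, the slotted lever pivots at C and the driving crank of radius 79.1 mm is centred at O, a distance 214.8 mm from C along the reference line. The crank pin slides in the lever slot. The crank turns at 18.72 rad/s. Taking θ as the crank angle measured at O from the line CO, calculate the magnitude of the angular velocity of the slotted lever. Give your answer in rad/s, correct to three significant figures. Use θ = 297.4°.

3.87

ω = 18.72 rad/s
Crank pin A relative to C: A = (d + r cosθ, r sinθ); lever angle φ = atan2(r sinθ, d + r cosθ).
Differentiating tanφ: φ̇ = rω(d cosθ + r)/(d² + r² + 2dr cosθ).
d² + r² + 2dr cosθ = |CA|² = 0.0680341 m²;  d cosθ + r = +0.17795 m.
|ω_lever| = |0.0791·18.72·+0.17795| / 0.0680341 = 3.8731 rad/s.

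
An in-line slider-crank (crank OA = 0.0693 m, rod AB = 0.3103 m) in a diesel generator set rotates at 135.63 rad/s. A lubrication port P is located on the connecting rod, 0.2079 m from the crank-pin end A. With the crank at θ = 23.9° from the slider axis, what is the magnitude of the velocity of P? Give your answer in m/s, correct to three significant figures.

ω = 135.6 rad/s.  Crank-pin speed |V_A| = rω = 9.3992 m/s, perpendicular to OA.
Rod angle: sinφ = −(r/L) sinθ ⇒ φ = -5.191°; ω_rod = −rω cosθ/√(L²−r²sin²θ) = -27.807 rad/s.
V_P = V_A + ω_rod × AP, with AP = 0.2079 m along the rod.
Components: V_Px = −rω sinθ − a·ω_rod·sinφ = -4.3311 m/s;  V_Py = rω cosθ + a·ω_rod·cosφ = +2.8358 m/s.
|V_P| = √(V_Px² + V_Py²) = 5.1769 m/s.

5.18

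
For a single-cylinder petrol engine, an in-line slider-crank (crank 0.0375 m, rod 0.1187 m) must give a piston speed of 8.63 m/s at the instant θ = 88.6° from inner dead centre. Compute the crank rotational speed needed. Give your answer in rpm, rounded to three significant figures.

2180

For an in-line slider-crank, |v_piston| = rω|sinθ|·[1 + r cosθ/√(L² − r² sin²θ)].
With r = 0.0375 m, L = 0.1187 m, θ = 88.6°: the bracketed kinematic factor |dx/dθ| = 0.037794 m.
ω = v/|dx/dθ| = 8.63/0.037794 = 228.34 rad/s.
N = 60ω/(2π) = 2180.5 rpm.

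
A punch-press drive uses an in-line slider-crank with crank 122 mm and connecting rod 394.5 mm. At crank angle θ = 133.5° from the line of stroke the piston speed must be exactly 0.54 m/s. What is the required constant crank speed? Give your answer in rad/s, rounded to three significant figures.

7.81

For an in-line slider-crank, |v_piston| = rω|sinθ|·[1 + r cosθ/√(L² − r² sin²θ)].
With r = 0.122 m, L = 0.3945 m, θ = 133.5°: the bracketed kinematic factor |dx/dθ| = 0.069164 m.
ω = v/|dx/dθ| = 0.54/0.069164 = 7.8075 rad/s.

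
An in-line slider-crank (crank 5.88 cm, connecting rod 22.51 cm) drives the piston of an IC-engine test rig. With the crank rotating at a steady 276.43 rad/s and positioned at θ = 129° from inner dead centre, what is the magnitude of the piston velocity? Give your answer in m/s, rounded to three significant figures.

ω = 276.4 rad/s
For an in-line slider-crank, x = r cosθ + √(L² − r² sin²θ), so v = −rω sinθ·[1 + r cosθ/√(L² − r² sin²θ)].
With r = 0.0588 m, L = 0.2251 m, θ = 129°: √(L² − r² sin²θ) = 0.22041 m.
v = −0.0588·276.4·0.77715·[1 + 0.0588·-0.62932/0.22041] = -10.511 m/s.
|v| = 10.511 m/s.

10.5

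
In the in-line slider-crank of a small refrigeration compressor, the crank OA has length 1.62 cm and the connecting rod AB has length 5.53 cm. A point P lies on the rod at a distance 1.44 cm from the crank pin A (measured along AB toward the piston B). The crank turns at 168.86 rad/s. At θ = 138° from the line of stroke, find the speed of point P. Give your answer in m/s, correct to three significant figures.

2.29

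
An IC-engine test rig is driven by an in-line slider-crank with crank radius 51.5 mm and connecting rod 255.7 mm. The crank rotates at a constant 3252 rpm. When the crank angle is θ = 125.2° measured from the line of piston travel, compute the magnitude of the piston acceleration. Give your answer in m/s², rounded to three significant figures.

ω = 2π·3252/60 = 340.5 rad/s
x(θ) = r cosθ + √(L² − r² sin²θ); with ω constant, a = ω²·d²x/dθ².
d²x/dθ² = −r cosθ − r²(cos2θ)/√u − r⁴ sin²2θ/(4u^{3/2}),  u = L² − r² sin²θ = 0.0636115 m².
Substituting r = 0.0515 m, L = 0.2557 m, θ = 125.2°: d²x/dθ² = +0.033117 m.
a = ω²·d²x/dθ² = (340.5)²·(+0.033117) = +3840.6 m/s²;  |a| = 3840.6 m/s².

3840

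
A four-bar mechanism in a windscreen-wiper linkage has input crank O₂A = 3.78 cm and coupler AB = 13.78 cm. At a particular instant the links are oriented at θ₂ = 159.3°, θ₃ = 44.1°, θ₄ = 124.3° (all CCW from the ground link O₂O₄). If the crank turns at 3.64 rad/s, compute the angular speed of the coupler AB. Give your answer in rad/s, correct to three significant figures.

ω₂ = 3.64 rad/s
Differentiating the loop-closure r₂e^{iθ₂}+r₃e^{iθ₃}=r₁+r₄e^{iθ₄} gives r₂ω₂e^{iθ₂}+r₃ω₃e^{iθ₃}=r₄ω₄e^{iθ₄}.
Eliminating the other unknown: ω₃ = r₂ω₂ sin(θ₄−θ₂) / [r₃ sin(θ₃−θ₄)].
Numerator sine = -0.57358; denominator sine = -0.98541.
Result = 0.0378·3.64·(-0.57358) / (0.1378·(-0.98541)) = +0.58119 rad/s; magnitude 0.58119 rad/s.

0.581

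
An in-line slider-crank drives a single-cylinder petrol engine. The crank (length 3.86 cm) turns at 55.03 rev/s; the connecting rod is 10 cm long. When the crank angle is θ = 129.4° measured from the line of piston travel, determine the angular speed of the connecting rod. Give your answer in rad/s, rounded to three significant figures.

88.8

ω = 345.8 rad/s (converted from 55.03 rev/s).
The rod makes angle φ with the slider axis where L sinφ = r sinθ; differentiating, L cosφ·φ̇ = r ω cosθ.
L cosφ = √(L² − r² sin²θ) = 0.095448 m.
|ω_rod| = r ω |cosθ| / √(L² − r² sin²θ) = 0.0386·345.8·0.63473/0.095448 = 88.754 rad/s.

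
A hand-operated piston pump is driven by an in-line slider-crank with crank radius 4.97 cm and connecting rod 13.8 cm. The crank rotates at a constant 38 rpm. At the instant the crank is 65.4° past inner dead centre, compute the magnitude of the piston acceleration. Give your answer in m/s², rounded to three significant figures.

0.138

ω = 2π·38/60 = 3.979 rad/s
x(θ) = r cosθ + √(L² − r² sin²θ); with ω constant, a = ω²·d²x/dθ².
d²x/dθ² = −r cosθ − r²(cos2θ)/√u − r⁴ sin²2θ/(4u^{3/2}),  u = L² − r² sin²θ = 0.017002 m².
Substituting r = 0.0497 m, L = 0.138 m, θ = 65.4°: d²x/dθ² = -0.0087053 m.
a = ω²·d²x/dθ² = (3.979)²·(-0.0087053) = -0.13785 m/s²;  |a| = 0.13785 m/s².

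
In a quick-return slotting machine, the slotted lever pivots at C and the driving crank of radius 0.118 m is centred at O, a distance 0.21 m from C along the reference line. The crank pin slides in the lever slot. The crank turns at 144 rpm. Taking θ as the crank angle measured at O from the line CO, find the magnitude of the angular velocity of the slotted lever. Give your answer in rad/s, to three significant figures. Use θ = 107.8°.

2.23

ω = 15.08 rad/s (from 144 rpm).
Crank pin A relative to C: A = (d + r cosθ, r sinθ); lever angle φ = atan2(r sinθ, d + r cosθ).
Differentiating tanφ: φ̇ = rω(d cosθ + r)/(d² + r² + 2dr cosθ).
d² + r² + 2dr cosθ = |CA|² = 0.0428737 m²;  d cosθ + r = +0.053804 m.
|ω_lever| = |0.118·15.08·+0.053804| / 0.0428737 = 2.233 rad/s.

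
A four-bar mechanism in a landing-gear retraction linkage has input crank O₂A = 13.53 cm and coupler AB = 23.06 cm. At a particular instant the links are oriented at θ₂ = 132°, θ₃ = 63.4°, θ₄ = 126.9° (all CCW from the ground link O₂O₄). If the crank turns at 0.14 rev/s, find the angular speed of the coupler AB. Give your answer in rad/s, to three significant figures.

0.0513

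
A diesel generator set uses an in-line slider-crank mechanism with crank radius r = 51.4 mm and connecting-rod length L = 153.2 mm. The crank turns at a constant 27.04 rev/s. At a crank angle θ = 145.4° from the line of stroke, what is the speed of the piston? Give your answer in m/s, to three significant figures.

ω = 2π·27 = 169.9 rad/s
For an in-line slider-crank, x = r cosθ + √(L² − r² sin²θ), so v = −rω sinθ·[1 + r cosθ/√(L² − r² sin²θ)].
With r = 0.0514 m, L = 0.1532 m, θ = 145.4°: √(L² − r² sin²θ) = 0.15039 m.
v = −0.0514·169.9·0.56784·[1 + 0.0514·-0.82314/0.15039] = -3.5638 m/s.
|v| = 3.5638 m/s.

3.56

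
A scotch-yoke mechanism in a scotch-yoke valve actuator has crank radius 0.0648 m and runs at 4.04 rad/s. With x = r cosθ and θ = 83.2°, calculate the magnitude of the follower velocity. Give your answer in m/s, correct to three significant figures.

0.260

ω = 4.04 rad/s
x = r cosθ ⇒ ẋ = −rω sinθ.
|v| = rω|sinθ| = 0.0648·4.04·|sin 83.2°| = 0.25995 m/s.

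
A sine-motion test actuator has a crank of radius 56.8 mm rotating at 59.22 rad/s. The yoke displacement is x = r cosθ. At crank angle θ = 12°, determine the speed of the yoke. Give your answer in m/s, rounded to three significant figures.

ω = 59.22 rad/s
x = r cosθ ⇒ ẋ = −rω sinθ.
|v| = rω|sinθ| = 0.0568·59.22·|sin 12°| = 0.69935 m/s.

0.699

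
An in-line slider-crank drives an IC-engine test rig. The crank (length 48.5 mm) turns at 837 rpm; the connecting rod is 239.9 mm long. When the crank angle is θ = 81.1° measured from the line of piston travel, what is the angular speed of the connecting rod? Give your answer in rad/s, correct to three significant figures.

2.80

ω = 87.65 rad/s (converted from 837 rpm).
The rod makes angle φ with the slider axis where L sinφ = r sinθ; differentiating, L cosφ·φ̇ = r ω cosθ.
L cosφ = √(L² − r² sin²θ) = 0.23507 m.
|ω_rod| = r ω |cosθ| / √(L² − r² sin²θ) = 0.0485·87.65·0.15471/0.23507 = 2.7979 rad/s.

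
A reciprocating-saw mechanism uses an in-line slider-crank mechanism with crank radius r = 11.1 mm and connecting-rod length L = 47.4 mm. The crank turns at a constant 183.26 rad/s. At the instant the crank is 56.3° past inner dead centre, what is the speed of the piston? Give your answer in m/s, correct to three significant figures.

ω = 183.3 rad/s
For an in-line slider-crank, x = r cosθ + √(L² − r² sin²θ), so v = −rω sinθ·[1 + r cosθ/√(L² − r² sin²θ)].
With r = 0.0111 m, L = 0.0474 m, θ = 56.3°: √(L² − r² sin²θ) = 0.046492 m.
v = −0.0111·183.3·0.83195·[1 + 0.0111·0.55484/0.046492] = -1.9165 m/s.
|v| = 1.9165 m/s.

1.92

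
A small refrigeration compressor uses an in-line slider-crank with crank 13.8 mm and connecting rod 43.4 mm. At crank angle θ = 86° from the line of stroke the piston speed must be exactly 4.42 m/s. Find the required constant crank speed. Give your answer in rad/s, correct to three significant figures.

314

For an in-line slider-crank, |v_piston| = rω|sinθ|·[1 + r cosθ/√(L² − r² sin²θ)].
With r = 0.0138 m, L = 0.0434 m, θ = 86°: the bracketed kinematic factor |dx/dθ| = 0.014088 m.
ω = v/|dx/dθ| = 4.42/0.014088 = 313.73 rad/s.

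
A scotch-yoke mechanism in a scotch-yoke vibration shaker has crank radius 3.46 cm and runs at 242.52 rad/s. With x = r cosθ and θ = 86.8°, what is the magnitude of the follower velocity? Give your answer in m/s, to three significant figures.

ω = 242.5 rad/s
x = r cosθ ⇒ ẋ = −rω sinθ.
|v| = rω|sinθ| = 0.0346·242.5·|sin 86.8°| = 8.3781 m/s.

8.38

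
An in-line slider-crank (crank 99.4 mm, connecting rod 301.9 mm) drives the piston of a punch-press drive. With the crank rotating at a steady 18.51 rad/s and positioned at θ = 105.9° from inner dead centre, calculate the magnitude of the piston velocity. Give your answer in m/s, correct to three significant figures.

ω = 18.51 rad/s
For an in-line slider-crank, x = r cosθ + √(L² − r² sin²θ), so v = −rω sinθ·[1 + r cosθ/√(L² − r² sin²θ)].
With r = 0.0994 m, L = 0.3019 m, θ = 105.9°: √(L² − r² sin²θ) = 0.28636 m.
v = −0.0994·18.51·0.96174·[1 + 0.0994·-0.27396/0.28636] = -1.6012 m/s.
|v| = 1.6012 m/s.

1.60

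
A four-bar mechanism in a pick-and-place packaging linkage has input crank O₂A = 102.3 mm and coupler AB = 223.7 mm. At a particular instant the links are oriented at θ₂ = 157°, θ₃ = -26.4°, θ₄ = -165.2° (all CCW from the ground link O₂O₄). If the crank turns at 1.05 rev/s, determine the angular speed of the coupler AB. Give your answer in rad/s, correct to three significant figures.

2.81

ω₂ = 6.597 rad/s (from 1.05 rev/s).
Differentiating the loop-closure r₂e^{iθ₂}+r₃e^{iθ₃}=r₁+r₄e^{iθ₄} gives r₂ω₂e^{iθ₂}+r₃ω₃e^{iθ₃}=r₄ω₄e^{iθ₄}.
Eliminating the other unknown: ω₃ = r₂ω₂ sin(θ₄−θ₂) / [r₃ sin(θ₃−θ₄)].
Numerator sine = +0.61291; denominator sine = +0.65869.
Result = 0.1023·6.597·(+0.61291) / (0.2237·(+0.65869)) = +2.8073 rad/s; magnitude 2.8073 rad/s.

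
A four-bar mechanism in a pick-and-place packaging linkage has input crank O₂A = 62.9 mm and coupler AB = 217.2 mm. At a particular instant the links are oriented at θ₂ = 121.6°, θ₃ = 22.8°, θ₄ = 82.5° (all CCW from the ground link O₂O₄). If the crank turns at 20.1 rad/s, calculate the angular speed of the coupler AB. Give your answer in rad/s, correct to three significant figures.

ω₂ = 20.1 rad/s
Differentiating the loop-closure r₂e^{iθ₂}+r₃e^{iθ₃}=r₁+r₄e^{iθ₄} gives r₂ω₂e^{iθ₂}+r₃ω₃e^{iθ₃}=r₄ω₄e^{iθ₄}.
Eliminating the other unknown: ω₃ = r₂ω₂ sin(θ₄−θ₂) / [r₃ sin(θ₃−θ₄)].
Numerator sine = -0.63068; denominator sine = -0.86340.
Result = 0.0629·20.1·(-0.63068) / (0.2172·(-0.86340)) = +4.2519 rad/s; magnitude 4.2519 rad/s.

4.25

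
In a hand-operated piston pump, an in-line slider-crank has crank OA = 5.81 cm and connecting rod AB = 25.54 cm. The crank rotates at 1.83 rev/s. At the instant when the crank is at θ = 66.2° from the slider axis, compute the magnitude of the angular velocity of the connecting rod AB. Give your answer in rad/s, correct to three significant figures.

ω = 11.5 rad/s (converted from 1.83 rev/s).
The rod makes angle φ with the slider axis where L sinφ = r sinθ; differentiating, L cosφ·φ̇ = r ω cosθ.
L cosφ = √(L² − r² sin²θ) = 0.24981 m.
|ω_rod| = r ω |cosθ| / √(L² − r² sin²θ) = 0.0581·11.5·0.40355/0.24981 = 1.0792 rad/s.

1.08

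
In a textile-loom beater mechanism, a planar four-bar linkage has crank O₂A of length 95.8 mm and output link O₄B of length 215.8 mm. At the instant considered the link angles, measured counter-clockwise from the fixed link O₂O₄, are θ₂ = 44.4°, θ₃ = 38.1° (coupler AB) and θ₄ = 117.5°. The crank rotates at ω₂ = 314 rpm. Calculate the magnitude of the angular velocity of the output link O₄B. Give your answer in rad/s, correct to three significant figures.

ω₂ = 32.88 rad/s (from 314 rpm).
Differentiating the loop-closure r₂e^{iθ₂}+r₃e^{iθ₃}=r₁+r₄e^{iθ₄} gives r₂ω₂e^{iθ₂}+r₃ω₃e^{iθ₃}=r₄ω₄e^{iθ₄}.
Eliminating the other unknown: ω₄ = r₂ω₂ sin(θ₂−θ₃) / [r₄ sin(θ₄−θ₃)].
Numerator sine = +0.10973; denominator sine = +0.98294.
Result = 0.0958·32.88·(+0.10973) / (0.2158·(+0.98294)) = +1.6296 rad/s; magnitude 1.6296 rad/s.

1.63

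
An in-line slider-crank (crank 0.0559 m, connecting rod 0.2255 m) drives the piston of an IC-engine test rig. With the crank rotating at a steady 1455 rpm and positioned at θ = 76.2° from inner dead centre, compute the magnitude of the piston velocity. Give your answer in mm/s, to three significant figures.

ω = 2π·1455/60 = 152.4 rad/s
For an in-line slider-crank, x = r cosθ + √(L² − r² sin²θ), so v = −rω sinθ·[1 + r cosθ/√(L² − r² sin²θ)].
With r = 0.0559 m, L = 0.2255 m, θ = 76.2°: √(L² − r² sin²θ) = 0.21887 m.
v = −0.0559·152.4·0.97113·[1 + 0.0559·0.23853/0.21887] = -8.7754 m/s.
|v| = 8.7754 m/s = 8775.4 mm/s.

8780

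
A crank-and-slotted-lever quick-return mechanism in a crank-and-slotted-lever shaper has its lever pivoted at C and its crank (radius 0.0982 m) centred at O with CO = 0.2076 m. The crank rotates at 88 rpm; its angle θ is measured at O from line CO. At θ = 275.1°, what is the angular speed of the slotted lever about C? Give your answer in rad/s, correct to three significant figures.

ω = 9.215 rad/s (from 88 rpm).
Crank pin A relative to C: A = (d + r cosθ, r sinθ); lever angle φ = atan2(r sinθ, d + r cosθ).
Differentiating tanφ: φ̇ = rω(d cosθ + r)/(d² + r² + 2dr cosθ).
d² + r² + 2dr cosθ = |CA|² = 0.0563655 m²;  d cosθ + r = +0.11665 m.
|ω_lever| = |0.0982·9.215·+0.11665| / 0.0563655 = 1.8729 rad/s.

1.87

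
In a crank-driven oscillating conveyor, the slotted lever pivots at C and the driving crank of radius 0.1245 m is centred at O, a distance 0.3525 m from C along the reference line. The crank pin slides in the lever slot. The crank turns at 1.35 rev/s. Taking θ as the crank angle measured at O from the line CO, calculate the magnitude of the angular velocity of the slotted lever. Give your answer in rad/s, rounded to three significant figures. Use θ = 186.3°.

ω = 8.482 rad/s (from 1.35 rev/s).
Crank pin A relative to C: A = (d + r cosθ, r sinθ); lever angle φ = atan2(r sinθ, d + r cosθ).
Differentiating tanφ: φ̇ = rω(d cosθ + r)/(d² + r² + 2dr cosθ).
d² + r² + 2dr cosθ = |CA|² = 0.0525141 m²;  d cosθ + r = -0.22587 m.
|ω_lever| = |0.1245·8.482·-0.22587| / 0.0525141 = 4.5422 rad/s.

4.54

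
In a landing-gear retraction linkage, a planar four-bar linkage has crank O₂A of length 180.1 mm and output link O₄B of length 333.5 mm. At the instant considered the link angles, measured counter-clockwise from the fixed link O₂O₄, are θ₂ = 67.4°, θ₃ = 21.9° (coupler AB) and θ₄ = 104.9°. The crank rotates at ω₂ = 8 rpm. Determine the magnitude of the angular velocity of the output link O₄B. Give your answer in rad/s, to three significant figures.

0.325

ω₂ = 0.8378 rad/s (from 8 rpm).
Differentiating the loop-closure r₂e^{iθ₂}+r₃e^{iθ₃}=r₁+r₄e^{iθ₄} gives r₂ω₂e^{iθ₂}+r₃ω₃e^{iθ₃}=r₄ω₄e^{iθ₄}.
Eliminating the other unknown: ω₄ = r₂ω₂ sin(θ₂−θ₃) / [r₄ sin(θ₄−θ₃)].
Numerator sine = +0.71325; denominator sine = +0.99255.
Result = 0.1801·0.8378·(+0.71325) / (0.3335·(+0.99255)) = +0.32511 rad/s; magnitude 0.32511 rad/s.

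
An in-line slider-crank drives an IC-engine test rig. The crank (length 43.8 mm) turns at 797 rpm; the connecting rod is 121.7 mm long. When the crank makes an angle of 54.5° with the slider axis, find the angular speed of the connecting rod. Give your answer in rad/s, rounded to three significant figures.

ω = 83.46 rad/s (converted from 797 rpm).
The rod makes angle φ with the slider axis where L sinφ = r sinθ; differentiating, L cosφ·φ̇ = r ω cosθ.
L cosφ = √(L² − r² sin²θ) = 0.11636 m.
|ω_rod| = r ω |cosθ| / √(L² − r² sin²θ) = 0.0438·83.46·0.58070/0.11636 = 18.244 rad/s.

18.2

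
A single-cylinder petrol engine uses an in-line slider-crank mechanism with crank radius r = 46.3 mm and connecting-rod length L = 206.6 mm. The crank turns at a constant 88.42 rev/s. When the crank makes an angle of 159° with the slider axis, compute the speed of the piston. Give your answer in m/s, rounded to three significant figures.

7.28

ω = 2π·88.4 = 555.6 rad/s
For an in-line slider-crank, x = r cosθ + √(L² − r² sin²θ), so v = −rω sinθ·[1 + r cosθ/√(L² − r² sin²θ)].
With r = 0.0463 m, L = 0.2066 m, θ = 159°: √(L² − r² sin²θ) = 0.20593 m.
v = −0.0463·555.6·0.35837·[1 + 0.0463·-0.93358/0.20593] = -7.2832 m/s.
|v| = 7.2832 m/s.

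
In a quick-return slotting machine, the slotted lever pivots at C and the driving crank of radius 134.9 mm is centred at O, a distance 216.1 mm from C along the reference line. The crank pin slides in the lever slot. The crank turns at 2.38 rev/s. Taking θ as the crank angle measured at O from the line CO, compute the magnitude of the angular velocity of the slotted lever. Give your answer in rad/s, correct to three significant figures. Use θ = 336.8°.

5.68

ω = 14.95 rad/s (from 2.38 rev/s).
Crank pin A relative to C: A = (d + r cosθ, r sinθ); lever angle φ = atan2(r sinθ, d + r cosθ).
Differentiating tanφ: φ̇ = rω(d cosθ + r)/(d² + r² + 2dr cosθ).
d² + r² + 2dr cosθ = |CA|² = 0.118486 m²;  d cosθ + r = +0.33353 m.
|ω_lever| = |0.1349·14.95·+0.33353| / 0.118486 = 5.6784 rad/s.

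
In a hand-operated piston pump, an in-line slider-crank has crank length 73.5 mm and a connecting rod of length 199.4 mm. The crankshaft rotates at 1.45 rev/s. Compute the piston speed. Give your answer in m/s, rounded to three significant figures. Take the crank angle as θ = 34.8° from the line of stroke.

ω = 2π·1.45 = 9.111 rad/s
For an in-line slider-crank, x = r cosθ + √(L² − r² sin²θ), so v = −rω sinθ·[1 + r cosθ/√(L² − r² sin²θ)].
With r = 0.0735 m, L = 0.1994 m, θ = 34.8°: √(L² − r² sin²θ) = 0.19494 m.
v = −0.0735·9.111·0.57071·[1 + 0.0735·0.82115/0.19494] = -0.50049 m/s.
|v| = 0.50049 m/s.

0.500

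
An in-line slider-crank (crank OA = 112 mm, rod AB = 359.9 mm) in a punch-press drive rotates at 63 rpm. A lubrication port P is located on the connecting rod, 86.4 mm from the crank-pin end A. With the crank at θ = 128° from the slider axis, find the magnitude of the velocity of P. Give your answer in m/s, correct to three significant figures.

0.654

ω = 6.597 rad/s.  Crank-pin speed |V_A| = rω = 0.7389 m/s, perpendicular to OA.
Rod angle: sinφ = −(r/L) sinθ ⇒ φ = -14.195°; ω_rod = −rω cosθ/√(L²−r²sin²θ) = +1.3038 rad/s.
V_P = V_A + ω_rod × AP, with AP = 0.0864 m along the rod.
Components: V_Px = −rω sinθ − a·ω_rod·sinφ = -0.55464 m/s;  V_Py = rω cosθ + a·ω_rod·cosφ = -0.3457 m/s.
|V_P| = √(V_Px² + V_Py²) = 0.65356 m/s.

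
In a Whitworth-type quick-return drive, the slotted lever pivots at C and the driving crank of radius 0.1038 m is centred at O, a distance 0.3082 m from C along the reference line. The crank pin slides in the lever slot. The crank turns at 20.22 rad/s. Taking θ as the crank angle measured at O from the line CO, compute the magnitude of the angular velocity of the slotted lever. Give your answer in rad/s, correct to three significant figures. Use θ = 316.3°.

4.51

ω = 20.22 rad/s
Crank pin A relative to C: A = (d + r cosθ, r sinθ); lever angle φ = atan2(r sinθ, d + r cosθ).
Differentiating tanφ: φ̇ = rω(d cosθ + r)/(d² + r² + 2dr cosθ).
d² + r² + 2dr cosθ = |CA|² = 0.152019 m²;  d cosθ + r = +0.32662 m.
|ω_lever| = |0.1038·20.22·+0.32662| / 0.152019 = 4.5094 rad/s.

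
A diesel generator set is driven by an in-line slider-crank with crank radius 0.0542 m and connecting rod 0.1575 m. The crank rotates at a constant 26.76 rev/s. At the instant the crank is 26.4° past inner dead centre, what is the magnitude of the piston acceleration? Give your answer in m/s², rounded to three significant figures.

1710

ω = 2π·26.8 = 168.1 rad/s
x(θ) = r cosθ + √(L² − r² sin²θ); with ω constant, a = ω²·d²x/dθ².
d²x/dθ² = −r cosθ − r²(cos2θ)/√u − r⁴ sin²2θ/(4u^{3/2}),  u = L² − r² sin²θ = 0.0242255 m².
Substituting r = 0.0542 m, L = 0.1575 m, θ = 26.4°: d²x/dθ² = -0.060322 m.
a = ω²·d²x/dθ² = (168.1)²·(-0.060322) = -1705.3 m/s²;  |a| = 1705.3 m/s².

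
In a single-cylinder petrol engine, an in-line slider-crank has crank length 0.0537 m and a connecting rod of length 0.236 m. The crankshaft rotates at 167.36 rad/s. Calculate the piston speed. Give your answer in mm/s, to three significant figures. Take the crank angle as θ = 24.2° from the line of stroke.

ω = 167.4 rad/s
For an in-line slider-crank, x = r cosθ + √(L² − r² sin²θ), so v = −rω sinθ·[1 + r cosθ/√(L² − r² sin²θ)].
With r = 0.0537 m, L = 0.236 m, θ = 24.2°: √(L² − r² sin²θ) = 0.23497 m.
v = −0.0537·167.4·0.40992·[1 + 0.0537·0.91212/0.23497] = -4.452 m/s.
|v| = 4.452 m/s = 4452 mm/s.

4450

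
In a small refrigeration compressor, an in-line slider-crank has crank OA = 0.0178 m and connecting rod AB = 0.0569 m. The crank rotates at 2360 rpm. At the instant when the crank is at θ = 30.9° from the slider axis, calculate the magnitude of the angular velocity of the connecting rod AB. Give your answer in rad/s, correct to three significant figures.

67.2

ω = 247.1 rad/s (converted from 2360 rpm).
The rod makes angle φ with the slider axis where L sinφ = r sinθ; differentiating, L cosφ·φ̇ = r ω cosθ.
L cosφ = √(L² − r² sin²θ) = 0.056161 m.
|ω_rod| = r ω |cosθ| / √(L² − r² sin²θ) = 0.0178·247.1·0.85806/0.056161 = 67.212 rad/s.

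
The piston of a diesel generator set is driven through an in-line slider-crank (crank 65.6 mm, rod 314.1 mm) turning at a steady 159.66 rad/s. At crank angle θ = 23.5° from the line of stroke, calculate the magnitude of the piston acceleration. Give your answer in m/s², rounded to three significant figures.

1770

ω = 159.7 rad/s
x(θ) = r cosθ + √(L² − r² sin²θ); with ω constant, a = ω²·d²x/dθ².
d²x/dθ² = −r cosθ − r²(cos2θ)/√u − r⁴ sin²2θ/(4u^{3/2}),  u = L² − r² sin²θ = 0.0979746 m².
Substituting r = 0.0656 m, L = 0.3141 m, θ = 23.5°: d²x/dθ² = -0.069616 m.
a = ω²·d²x/dθ² = (159.7)²·(-0.069616) = -1774.6 m/s²;  |a| = 1774.6 m/s².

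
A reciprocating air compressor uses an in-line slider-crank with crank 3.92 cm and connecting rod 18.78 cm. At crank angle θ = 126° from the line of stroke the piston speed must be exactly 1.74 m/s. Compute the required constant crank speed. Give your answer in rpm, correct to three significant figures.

For an in-line slider-crank, |v_piston| = rω|sinθ|·[1 + r cosθ/√(L² − r² sin²θ)].
With r = 0.0392 m, L = 0.1878 m, θ = 126°: the bracketed kinematic factor |dx/dθ| = 0.027766 m.
ω = v/|dx/dθ| = 1.74/0.027766 = 62.667 rad/s.
N = 60ω/(2π) = 598.42 rpm.

598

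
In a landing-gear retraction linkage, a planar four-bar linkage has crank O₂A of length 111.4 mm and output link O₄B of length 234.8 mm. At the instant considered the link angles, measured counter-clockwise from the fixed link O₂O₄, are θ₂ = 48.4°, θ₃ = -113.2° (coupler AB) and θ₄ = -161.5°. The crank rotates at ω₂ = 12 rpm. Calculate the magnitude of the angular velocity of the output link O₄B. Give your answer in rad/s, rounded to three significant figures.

ω₂ = 1.257 rad/s (from 12 rpm).
Differentiating the loop-closure r₂e^{iθ₂}+r₃e^{iθ₃}=r₁+r₄e^{iθ₄} gives r₂ω₂e^{iθ₂}+r₃ω₃e^{iθ₃}=r₄ω₄e^{iθ₄}.
Eliminating the other unknown: ω₄ = r₂ω₂ sin(θ₂−θ₃) / [r₄ sin(θ₄−θ₃)].
Numerator sine = +0.31565; denominator sine = -0.74664.
Result = 0.1114·1.257·(+0.31565) / (0.2348·(-0.74664)) = -0.25205 rad/s; magnitude 0.25205 rad/s.

0.252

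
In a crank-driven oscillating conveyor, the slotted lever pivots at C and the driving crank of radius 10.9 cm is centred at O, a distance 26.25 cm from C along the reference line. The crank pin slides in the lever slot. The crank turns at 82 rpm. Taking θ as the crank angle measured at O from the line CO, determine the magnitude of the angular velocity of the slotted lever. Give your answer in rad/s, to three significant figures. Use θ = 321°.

2.34

ω = 8.587 rad/s (from 82 rpm).
Crank pin A relative to C: A = (d + r cosθ, r sinθ); lever angle φ = atan2(r sinθ, d + r cosθ).
Differentiating tanφ: φ̇ = rω(d cosθ + r)/(d² + r² + 2dr cosθ).
d² + r² + 2dr cosθ = |CA|² = 0.125259 m²;  d cosθ + r = +0.313 m.
|ω_lever| = |0.109·8.587·+0.313| / 0.125259 = 2.3389 rad/s.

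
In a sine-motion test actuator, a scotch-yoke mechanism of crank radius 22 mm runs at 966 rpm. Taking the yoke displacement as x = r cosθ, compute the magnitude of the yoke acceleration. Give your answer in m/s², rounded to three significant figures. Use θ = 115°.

ω = 101.2 rad/s (from 966 rpm).
x = r cosθ ⇒ ẍ = −rω² cosθ (ω constant).
|a| = rω²|cosθ| = 0.022·(101.2)²·|cos 115°| = 95.144 m/s².

95.1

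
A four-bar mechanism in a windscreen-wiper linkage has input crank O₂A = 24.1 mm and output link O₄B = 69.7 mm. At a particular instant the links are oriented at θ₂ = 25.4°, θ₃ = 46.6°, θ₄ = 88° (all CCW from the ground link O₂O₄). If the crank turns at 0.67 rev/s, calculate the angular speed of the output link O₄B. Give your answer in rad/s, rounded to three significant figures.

ω₂ = 4.21 rad/s (from 0.67 rev/s).
Differentiating the loop-closure r₂e^{iθ₂}+r₃e^{iθ₃}=r₁+r₄e^{iθ₄} gives r₂ω₂e^{iθ₂}+r₃ω₃e^{iθ₃}=r₄ω₄e^{iθ₄}.
Eliminating the other unknown: ω₄ = r₂ω₂ sin(θ₂−θ₃) / [r₄ sin(θ₄−θ₃)].
Numerator sine = -0.36162; denominator sine = +0.66131.
Result = 0.0241·4.21·(-0.36162) / (0.0697·(+0.66131)) = -0.79596 rad/s; magnitude 0.79596 rad/s.

0.796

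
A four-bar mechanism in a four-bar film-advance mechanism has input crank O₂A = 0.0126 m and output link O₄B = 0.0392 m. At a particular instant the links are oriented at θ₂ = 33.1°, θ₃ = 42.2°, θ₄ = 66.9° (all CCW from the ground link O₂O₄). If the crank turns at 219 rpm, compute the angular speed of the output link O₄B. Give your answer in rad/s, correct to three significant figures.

ω₂ = 22.93 rad/s (from 219 rpm).
Differentiating the loop-closure r₂e^{iθ₂}+r₃e^{iθ₃}=r₁+r₄e^{iθ₄} gives r₂ω₂e^{iθ₂}+r₃ω₃e^{iθ₃}=r₄ω₄e^{iθ₄}.
Eliminating the other unknown: ω₄ = r₂ω₂ sin(θ₂−θ₃) / [r₄ sin(θ₄−θ₃)].
Numerator sine = -0.15816; denominator sine = +0.41787.
Result = 0.0126·22.93·(-0.15816) / (0.0392·(+0.41787)) = -2.79 rad/s; magnitude 2.79 rad/s.

2.79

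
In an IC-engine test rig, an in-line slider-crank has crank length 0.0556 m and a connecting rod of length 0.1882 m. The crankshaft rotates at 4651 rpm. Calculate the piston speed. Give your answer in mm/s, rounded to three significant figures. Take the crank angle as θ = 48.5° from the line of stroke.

24400

ω = 2π·4651/60 = 487.1 rad/s
For an in-line slider-crank, x = r cosθ + √(L² − r² sin²θ), so v = −rω sinθ·[1 + r cosθ/√(L² − r² sin²θ)].
With r = 0.0556 m, L = 0.1882 m, θ = 48.5°: √(L² − r² sin²θ) = 0.18354 m.
v = −0.0556·487.1·0.74896·[1 + 0.0556·0.66262/0.18354] = -24.353 m/s.
|v| = 24.353 m/s = 24353 mm/s.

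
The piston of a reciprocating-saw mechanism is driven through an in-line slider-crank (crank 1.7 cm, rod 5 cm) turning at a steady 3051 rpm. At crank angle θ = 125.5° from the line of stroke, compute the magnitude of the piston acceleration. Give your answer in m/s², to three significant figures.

ω = 2π·3051/60 = 319.5 rad/s
x(θ) = r cosθ + √(L² − r² sin²θ); with ω constant, a = ω²·d²x/dθ².
d²x/dθ² = −r cosθ − r²(cos2θ)/√u − r⁴ sin²2θ/(4u^{3/2}),  u = L² − r² sin²θ = 0.00230846 m².
Substituting r = 0.017 m, L = 0.05 m, θ = 125.5°: d²x/dθ² = +0.011662 m.
a = ω²·d²x/dθ² = (319.5)²·(+0.011662) = +1190.5 m/s²;  |a| = 1190.5 m/s².

1190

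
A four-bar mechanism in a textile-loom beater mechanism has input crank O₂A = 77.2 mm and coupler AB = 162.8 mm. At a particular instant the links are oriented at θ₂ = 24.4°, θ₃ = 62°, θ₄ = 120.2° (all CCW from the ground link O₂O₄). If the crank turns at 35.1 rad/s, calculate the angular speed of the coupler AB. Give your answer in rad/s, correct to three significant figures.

ω₂ = 35.1 rad/s
Differentiating the loop-closure r₂e^{iθ₂}+r₃e^{iθ₃}=r₁+r₄e^{iθ₄} gives r₂ω₂e^{iθ₂}+r₃ω₃e^{iθ₃}=r₄ω₄e^{iθ₄}.
Eliminating the other unknown: ω₃ = r₂ω₂ sin(θ₄−θ₂) / [r₃ sin(θ₃−θ₄)].
Numerator sine = +0.99488; denominator sine = -0.84989.
Result = 0.0772·35.1·(+0.99488) / (0.1628·(-0.84989)) = -19.484 rad/s; magnitude 19.484 rad/s.

19.5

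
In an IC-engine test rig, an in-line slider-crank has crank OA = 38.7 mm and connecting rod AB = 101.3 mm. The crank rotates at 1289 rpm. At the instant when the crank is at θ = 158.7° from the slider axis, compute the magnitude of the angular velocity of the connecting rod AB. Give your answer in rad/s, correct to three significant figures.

48.5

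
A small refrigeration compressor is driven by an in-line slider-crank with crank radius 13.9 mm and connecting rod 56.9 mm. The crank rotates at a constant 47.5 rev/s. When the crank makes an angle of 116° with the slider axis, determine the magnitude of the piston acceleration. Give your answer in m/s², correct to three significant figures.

731

ω = 2π·47.5 = 298.5 rad/s
x(θ) = r cosθ + √(L² − r² sin²θ); with ω constant, a = ω²·d²x/dθ².
d²x/dθ² = −r cosθ − r²(cos2θ)/√u − r⁴ sin²2θ/(4u^{3/2}),  u = L² − r² sin²θ = 0.00308153 m².
Substituting r = 0.0139 m, L = 0.0569 m, θ = 116°: d²x/dθ² = +0.0082023 m.
a = ω²·d²x/dθ² = (298.5)²·(+0.0082023) = +730.61 m/s²;  |a| = 730.61 m/s².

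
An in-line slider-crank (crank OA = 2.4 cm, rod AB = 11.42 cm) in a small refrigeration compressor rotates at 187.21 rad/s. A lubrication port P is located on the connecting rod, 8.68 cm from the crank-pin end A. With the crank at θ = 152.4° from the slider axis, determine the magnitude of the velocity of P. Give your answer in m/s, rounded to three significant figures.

2.03

ω = 187.2 rad/s.  Crank-pin speed |V_A| = rω = 4.493 m/s, perpendicular to OA.
Rod angle: sinφ = −(r/L) sinθ ⇒ φ = -5.587°; ω_rod = −rω cosθ/√(L²−r²sin²θ) = +35.033 rad/s.
V_P = V_A + ω_rod × AP, with AP = 0.0868 m along the rod.
Components: V_Px = −rω sinθ − a·ω_rod·sinφ = -1.7855 m/s;  V_Py = rω cosθ + a·ω_rod·cosφ = -0.95534 m/s.
|V_P| = √(V_Px² + V_Py²) = 2.025 m/s.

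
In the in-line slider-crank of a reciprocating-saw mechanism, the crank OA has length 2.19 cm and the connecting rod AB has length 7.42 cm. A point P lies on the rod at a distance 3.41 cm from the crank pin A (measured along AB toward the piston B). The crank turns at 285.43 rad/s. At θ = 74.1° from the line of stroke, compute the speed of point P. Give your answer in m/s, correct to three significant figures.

6.31

ω = 285.4 rad/s.  Crank-pin speed |V_A| = rω = 6.2509 m/s, perpendicular to OA.
Rod angle: sinφ = −(r/L) sinθ ⇒ φ = -16.490°; ω_rod = −rω cosθ/√(L²−r²sin²θ) = -24.07 rad/s.
V_P = V_A + ω_rod × AP, with AP = 0.0341 m along the rod.
Components: V_Px = −rω sinθ − a·ω_rod·sinφ = -6.2447 m/s;  V_Py = rω cosθ + a·ω_rod·cosφ = +0.92549 m/s.
|V_P| = √(V_Px² + V_Py²) = 6.313 m/s.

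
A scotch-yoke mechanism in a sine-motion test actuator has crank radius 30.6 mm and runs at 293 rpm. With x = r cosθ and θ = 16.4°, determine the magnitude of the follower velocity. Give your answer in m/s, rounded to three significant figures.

ω = 30.68 rad/s (from 293 rpm).
x = r cosθ ⇒ ẋ = −rω sinθ.
|v| = rω|sinθ| = 0.0306·30.68·|sin 16.4°| = 0.26509 m/s.

0.265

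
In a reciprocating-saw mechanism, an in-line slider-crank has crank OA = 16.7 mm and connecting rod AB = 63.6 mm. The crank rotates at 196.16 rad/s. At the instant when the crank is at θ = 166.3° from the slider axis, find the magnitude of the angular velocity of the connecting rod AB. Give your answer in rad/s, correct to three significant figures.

50.1

ω = 196.2 rad/s
The rod makes angle φ with the slider axis where L sinφ = r sinθ; differentiating, L cosφ·φ̇ = r ω cosθ.
L cosφ = √(L² − r² sin²θ) = 0.063477 m.
|ω_rod| = r ω |cosθ| / √(L² − r² sin²θ) = 0.0167·196.2·0.97155/0.063477 = 50.139 rad/s.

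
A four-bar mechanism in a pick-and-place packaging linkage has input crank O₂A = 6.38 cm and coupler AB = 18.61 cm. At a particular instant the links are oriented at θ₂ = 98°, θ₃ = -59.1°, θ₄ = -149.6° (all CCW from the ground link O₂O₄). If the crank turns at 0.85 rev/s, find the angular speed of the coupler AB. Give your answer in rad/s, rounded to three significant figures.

1.69

ω₂ = 5.341 rad/s (from 0.85 rev/s).
Differentiating the loop-closure r₂e^{iθ₂}+r₃e^{iθ₃}=r₁+r₄e^{iθ₄} gives r₂ω₂e^{iθ₂}+r₃ω₃e^{iθ₃}=r₄ω₄e^{iθ₄}.
Eliminating the other unknown: ω₃ = r₂ω₂ sin(θ₄−θ₂) / [r₃ sin(θ₃−θ₄)].
Numerator sine = +0.92455; denominator sine = +0.99996.
Result = 0.0638·5.341·(+0.92455) / (0.1861·(+0.99996)) = +1.6928 rad/s; magnitude 1.6928 rad/s.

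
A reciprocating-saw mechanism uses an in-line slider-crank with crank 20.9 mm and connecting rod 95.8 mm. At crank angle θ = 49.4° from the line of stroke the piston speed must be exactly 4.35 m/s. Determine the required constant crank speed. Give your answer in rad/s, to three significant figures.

240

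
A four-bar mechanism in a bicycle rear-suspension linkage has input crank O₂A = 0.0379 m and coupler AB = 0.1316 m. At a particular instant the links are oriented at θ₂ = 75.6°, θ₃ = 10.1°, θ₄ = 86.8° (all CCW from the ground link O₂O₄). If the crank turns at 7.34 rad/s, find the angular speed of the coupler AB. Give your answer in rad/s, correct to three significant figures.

0.422

ω₂ = 7.34 rad/s
Differentiating the loop-closure r₂e^{iθ₂}+r₃e^{iθ₃}=r₁+r₄e^{iθ₄} gives r₂ω₂e^{iθ₂}+r₃ω₃e^{iθ₃}=r₄ω₄e^{iθ₄}.
Eliminating the other unknown: ω₃ = r₂ω₂ sin(θ₄−θ₂) / [r₃ sin(θ₃−θ₄)].
Numerator sine = +0.19423; denominator sine = -0.97318.
Result = 0.0379·7.34·(+0.19423) / (0.1316·(-0.97318)) = -0.4219 rad/s; magnitude 0.4219 rad/s.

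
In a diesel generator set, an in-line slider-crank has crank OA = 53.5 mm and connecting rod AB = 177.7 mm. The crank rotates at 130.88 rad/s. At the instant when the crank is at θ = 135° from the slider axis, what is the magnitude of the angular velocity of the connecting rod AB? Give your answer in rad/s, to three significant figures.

ω = 130.9 rad/s
The rod makes angle φ with the slider axis where L sinφ = r sinθ; differentiating, L cosφ·φ̇ = r ω cosθ.
L cosφ = √(L² − r² sin²θ) = 0.17363 m.
|ω_rod| = r ω |cosθ| / √(L² − r² sin²θ) = 0.0535·130.9·0.70711/0.17363 = 28.516 rad/s.

28.5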